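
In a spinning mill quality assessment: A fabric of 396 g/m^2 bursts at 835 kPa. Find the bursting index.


Formula: Bursting Index = Bursting Strength / Fabric GSM
BI = 835 kPa / 396 g/m^2
BI = 2.109 kPa/(g/m^2)

2.109 kPa/(g/m^2)


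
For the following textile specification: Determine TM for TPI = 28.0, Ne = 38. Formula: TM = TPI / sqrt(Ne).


Formula: TM = TPI / sqrt(Ne)
Step 1: sqrt(Ne) = sqrt(38) = 6.1644
Step 2: TM = 28.0 / 6.1644 = 4.54

4.54 TM


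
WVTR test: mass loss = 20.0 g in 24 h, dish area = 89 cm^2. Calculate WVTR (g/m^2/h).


Formula: WVTR = mass_loss / (area * time)
Step 1: Convert area: 89 cm^2 = 0.0089 m^2
Step 2: WVTR = 20.0 g / (0.0089 m^2 * 24 h)
Step 3: WVTR = 20.0 / 0.2136 = 93.6 g/m^2/h

93.6 g/m^2/h


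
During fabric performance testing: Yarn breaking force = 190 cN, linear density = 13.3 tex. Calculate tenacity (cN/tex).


Formula: Tenacity = Breaking force / Linear density
Tenacity = 190 cN / 13.3 tex
Tenacity = 14.29 cN/tex

14.29 cN/tex


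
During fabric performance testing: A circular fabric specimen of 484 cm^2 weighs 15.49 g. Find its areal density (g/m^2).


Formula: GSM = mass_g / area_m2
Step 1: Convert area: 484 cm^2 = 484 / 10000 = 0.0484 m^2
Step 2: GSM = 15.49 g / 0.0484 m^2 = 320.0 g/m^2

320.0 g/m^2


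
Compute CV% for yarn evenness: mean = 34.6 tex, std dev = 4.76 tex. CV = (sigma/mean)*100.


Formula: CV% = (standard deviation / mean) * 100
Step 1: Ratio = 4.76 / 34.6 = 0.137572
Step 2: CV% = 0.137572 * 100 = 13.7572% ≈ 13.8%

13.8%


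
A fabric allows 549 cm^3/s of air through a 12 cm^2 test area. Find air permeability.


Formula: Air Permeability = Airflow / Test Area
AP = 549 cm^3/s / 12 cm^2
AP = 45.8 cm^3/s/cm^2

45.8 cm^3/s/cm^2


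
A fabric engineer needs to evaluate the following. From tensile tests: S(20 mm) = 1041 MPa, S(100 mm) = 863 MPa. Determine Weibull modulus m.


Formula: m = ln(L1/L2) / ln(S2/S1)
Step 1: ln(L1/L2) = ln(20/100) = -1.60944
Step 2: S2/S1 = 863/1041 = 0.82901
Step 3: ln(S2/S1) = ln(0.82901) = -0.18752
Step 4: m = -1.60944 / -0.18752 = 8.58

8.58 (Weibull m)


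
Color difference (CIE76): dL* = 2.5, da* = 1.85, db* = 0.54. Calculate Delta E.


Formula: Delta E = sqrt(dL*^2 + da*^2 + db*^2)
Step 1: dL*^2 = 2.5^2 = 6.25
Step 2: da*^2 = 1.85^2 = 3.4225
Step 3: db*^2 = 0.54^2 = 0.2916
Step 4: Sum = 6.25 + 3.4225 + 0.2916 = 9.9641
Step 5: Delta E = sqrt(9.9641) = 3.16

3.16 Delta E


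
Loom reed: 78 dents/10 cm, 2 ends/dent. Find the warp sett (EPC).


Formula: EPC = (dents per 10 cm * ends per dent) / 10
Step 1: Total ends per 10 cm = 78 * 2 = 156
Step 2: EPC = 156 / 10 = 15.6 ends/cm

15.6 ends/cm


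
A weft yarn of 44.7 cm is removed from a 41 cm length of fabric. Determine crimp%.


Formula: Crimp% = ((L_yarn - L_fabric) / L_fabric) * 100
Step 1: Extension = 44.7 - 41 = 3.7 cm
Step 2: Crimp% = (3.7 / 41) * 100
Step 3: Crimp% = 0.090244 * 100 = 9.0244% ≈ 9.0%

9.0%


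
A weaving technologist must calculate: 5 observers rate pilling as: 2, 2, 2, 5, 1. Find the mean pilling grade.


Formula: Mean = sum / count
Sum = 2 + 2 + 2 + 5 + 1 = 12
Mean = 12 / 5 = 2.4

2.4


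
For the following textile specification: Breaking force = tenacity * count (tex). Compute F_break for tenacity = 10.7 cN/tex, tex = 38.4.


Formula: Breaking force = Tenacity * Linear density
F = 10.7 cN/tex * 38.4 tex
F = 410.88 cN

410.88 cN


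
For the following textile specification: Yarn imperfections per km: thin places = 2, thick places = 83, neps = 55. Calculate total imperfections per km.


Formula: Total = thin places + thick places + neps
Total = 2 + 83 + 55
Total = 140 imperfections/km

140 imperfections/km


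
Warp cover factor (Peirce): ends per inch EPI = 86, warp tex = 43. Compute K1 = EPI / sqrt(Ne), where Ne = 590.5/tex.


Formula: K1 = EPI / sqrt(Ne), with Ne = 590.5 / tex_warp
Step 1: Ne = 590.5 / 43 = 13.733
Step 2: sqrt(Ne) = sqrt(13.733) = 3.7058
Step 3: K1 = 86 / 3.7058 = 23.2

23.2


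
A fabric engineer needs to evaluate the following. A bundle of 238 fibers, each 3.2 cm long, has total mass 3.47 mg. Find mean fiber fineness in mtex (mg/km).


Formula: fineness (mtex) = mass (mg) / total length (km) = (mass_mg / total_length_m) * 1000
Step 1: Convert fiber length: 3.2 cm = 0.032 m
Step 2: Total fiber length = 238 * 0.032 = 7.616 m
Step 3: Linear density = 3.47 mg / 7.616 m = 0.4556 mg/m
Step 4: fineness = 0.4556 * 1000 = 455.6 mtex

455.6 mtex


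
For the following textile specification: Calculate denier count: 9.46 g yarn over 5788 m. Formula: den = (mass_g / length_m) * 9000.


Formula: den = (mass_g / length_m) * 9000
Substituting: den = (9.46 / 5788) * 9000
Intermediate: 9.46 / 5788 = 0.00163442 g/m
den = 0.00163442 * 9000 = 14.7 denier

14.7 denier


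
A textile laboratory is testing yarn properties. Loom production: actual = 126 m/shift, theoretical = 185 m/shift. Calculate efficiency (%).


Formula: Efficiency% = (Actual output / Theoretical output) * 100
Efficiency% = (126 / 185) * 100
Efficiency% = 0.681081 * 100 = 68.1081% ≈ 68.1%

68.1%


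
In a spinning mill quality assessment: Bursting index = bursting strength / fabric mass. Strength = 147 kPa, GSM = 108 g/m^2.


Formula: Bursting Index = Bursting Strength / Fabric GSM
BI = 147 kPa / 108 g/m^2
BI = 1.361 kPa/(g/m^2)

1.361 kPa/(g/m^2)


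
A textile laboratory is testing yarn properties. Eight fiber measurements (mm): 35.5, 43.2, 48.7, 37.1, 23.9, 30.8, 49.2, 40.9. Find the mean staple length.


Formula: Mean = sum of lengths / count
Sum = 35.5 + 43.2 + 48.7 + 37.1 + 23.9 + 30.8 + 49.2 + 40.9
Sum = 309.3 mm
Mean = 309.3 / 8 = 38.66 mm

38.66 mm


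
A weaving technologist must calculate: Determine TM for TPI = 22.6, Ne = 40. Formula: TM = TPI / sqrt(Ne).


Formula: TM = TPI / sqrt(Ne)
Step 1: sqrt(Ne) = sqrt(40) = 6.3246
Step 2: TM = 22.6 / 6.3246 = 3.57

3.57 TM


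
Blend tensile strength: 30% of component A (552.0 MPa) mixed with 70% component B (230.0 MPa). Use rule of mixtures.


Formula: Blend property = (fraction_A * property_A) + (fraction_B * property_B)
Step 1: Contribution A = 30/100 * 552.0 MPa = 165.6 MPa
Step 2: Contribution B = 70/100 * 230.0 MPa = 161.0 MPa
Step 3: Blend tensile strength = 165.6 + 161.0 = 326.6 MPa

326.6 MPa


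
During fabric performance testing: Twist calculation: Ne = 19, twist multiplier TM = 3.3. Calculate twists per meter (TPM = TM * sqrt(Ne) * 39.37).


Formula: TPM = TM * sqrt(Ne) * 39.37
Step 1: sqrt(Ne) = sqrt(19) = 4.3589
Step 2: TM * sqrt(Ne) = 3.3 * 4.3589 = 14.3844
Step 3: TPM = 14.3844 * 39.37 = 566 twists/m

566 twists/m


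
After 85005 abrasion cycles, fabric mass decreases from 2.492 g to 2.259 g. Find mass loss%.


Formula: Mass loss% = ((m_before - m_after) / m_before) * 100
Step 1: Mass loss = 2.492 - 2.259 = 0.233 g
Step 2: Ratio = 0.233 / 2.492 = 0.0934992
Step 3: Mass loss% = 0.0934992 * 100 = 9.34992% ≈ 9.35%

9.35%


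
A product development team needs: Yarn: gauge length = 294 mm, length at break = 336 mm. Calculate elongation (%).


Formula: Elongation (%) = ((L_break - L0) / L0) * 100
Step 1: Extension = 336 - 294 = 42 mm
Step 2: Elongation = (42 / 294) * 100
Step 3: Elongation = 0.142857 * 100 = 14.2857% ≈ 14.3%

14.3%


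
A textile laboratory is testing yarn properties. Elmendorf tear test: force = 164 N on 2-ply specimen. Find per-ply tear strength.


Formula: Per-ply strength = Total force / Number of plies
Per-ply = 164 N / 2
Per-ply = 82 N

82 N


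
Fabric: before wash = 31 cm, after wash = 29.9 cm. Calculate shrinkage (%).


Formula: Shrinkage% = ((L_before - L_after) / L_before) * 100
Step 1: Shrinkage = 31 - 29.9 = 1.1 cm
Step 2: Shrinkage% = (1.1 / 31) * 100
Step 3: Shrinkage% = 0.035484 * 100 = 3.5484% ≈ 3.5%

3.5%


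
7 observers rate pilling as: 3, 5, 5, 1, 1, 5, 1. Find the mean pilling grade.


Formula: Mean = sum / count
Sum = 3 + 5 + 5 + 1 + 1 + 5 + 1 = 21
Mean = 21 / 7 = 3.0

3.0


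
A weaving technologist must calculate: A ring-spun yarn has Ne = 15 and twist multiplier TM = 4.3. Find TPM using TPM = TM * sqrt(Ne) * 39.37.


Formula: TPM = TM * sqrt(Ne) * 39.37
Step 1: sqrt(Ne) = sqrt(15) = 3.873
Step 2: TM * sqrt(Ne) = 4.3 * 3.873 = 16.6539
Step 3: TPM = 16.6539 * 39.37 = 656 twists/m

656 twists/m


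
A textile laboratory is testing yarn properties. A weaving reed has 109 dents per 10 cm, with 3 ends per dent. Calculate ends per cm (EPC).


Formula: EPC = (dents per 10 cm * ends per dent) / 10
Step 1: Total ends per 10 cm = 109 * 3 = 327
Step 2: EPC = 327 / 10 = 32.7 ends/cm

32.7 ends/cm


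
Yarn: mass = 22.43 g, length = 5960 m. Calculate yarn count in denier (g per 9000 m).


Formula: den = (mass_g / length_m) * 9000
Substituting: den = (22.43 / 5960) * 9000
Intermediate: 22.43 / 5960 = 0.00376342 g/m
den = 0.00376342 * 9000 = 33.9 denier

33.9 denier


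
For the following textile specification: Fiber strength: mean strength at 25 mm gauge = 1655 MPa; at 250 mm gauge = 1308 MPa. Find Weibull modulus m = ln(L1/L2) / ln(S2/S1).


Formula: m = ln(L1/L2) / ln(S2/S1)
Step 1: ln(L1/L2) = ln(25/250) = -2.30259
Step 2: S2/S1 = 1308/1655 = 0.79033
Step 3: ln(S2/S1) = ln(0.79033) = -0.23530
Step 4: m = -2.30259 / -0.23530 = 9.79

9.79 (Weibull m)


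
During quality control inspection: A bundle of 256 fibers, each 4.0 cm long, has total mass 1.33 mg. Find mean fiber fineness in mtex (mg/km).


Formula: fineness (mtex) = mass (mg) / total length (km) = (mass_mg / total_length_m) * 1000
Step 1: Convert fiber length: 4.0 cm = 0.04 m
Step 2: Total fiber length = 256 * 0.04 = 10.24 m
Step 3: Linear density = 1.33 mg / 10.24 m = 0.1299 mg/m
Step 4: fineness = 0.1299 * 1000 = 129.9 mtex

129.9 mtex


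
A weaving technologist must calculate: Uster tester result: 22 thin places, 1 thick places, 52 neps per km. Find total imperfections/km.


Formula: Total = thin places + thick places + neps
Total = 22 + 1 + 52
Total = 75 imperfections/km

75 imperfections/km


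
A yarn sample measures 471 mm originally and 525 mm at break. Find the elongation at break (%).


Formula: Elongation (%) = ((L_break - L0) / L0) * 100
Step 1: Extension = 525 - 471 = 54 mm
Step 2: Elongation = (54 / 471) * 100
Step 3: Elongation = 0.11465 * 100 = 11.465% ≈ 11.5%

11.5%


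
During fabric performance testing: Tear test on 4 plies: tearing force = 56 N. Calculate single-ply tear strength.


Formula: Per-ply strength = Total force / Number of plies
Per-ply = 56 N / 4
Per-ply = 14 N

14 N


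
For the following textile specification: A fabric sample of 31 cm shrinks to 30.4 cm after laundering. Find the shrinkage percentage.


Formula: Shrinkage% = ((L_before - L_after) / L_before) * 100
Step 1: Shrinkage = 31 - 30.4 = 0.6 cm
Step 2: Shrinkage% = (0.6 / 31) * 100
Step 3: Shrinkage% = 0.019355 * 100 = 1.9355% ≈ 1.9%

1.9%


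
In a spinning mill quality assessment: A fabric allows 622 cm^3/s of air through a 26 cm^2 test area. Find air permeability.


Formula: Air Permeability = Airflow / Test Area
AP = 622 cm^3/s / 26 cm^2
AP = 23.9 cm^3/s/cm^2

23.9 cm^3/s/cm^2


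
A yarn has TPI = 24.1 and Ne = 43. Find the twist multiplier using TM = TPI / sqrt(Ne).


Formula: TM = TPI / sqrt(Ne)
Step 1: sqrt(Ne) = sqrt(43) = 6.5574
Step 2: TM = 24.1 / 6.5574 = 3.68

3.68 TM


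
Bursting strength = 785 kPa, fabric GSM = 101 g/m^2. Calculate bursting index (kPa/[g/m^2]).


Formula: Bursting Index = Bursting Strength / Fabric GSM
BI = 785 kPa / 101 g/m^2
BI = 7.772 kPa/(g/m^2)

7.772 kPa/(g/m^2)


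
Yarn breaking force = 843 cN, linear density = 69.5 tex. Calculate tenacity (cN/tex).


Formula: Tenacity = Breaking force / Linear density
Tenacity = 843 cN / 69.5 tex
Tenacity = 12.13 cN/tex

12.13 cN/tex


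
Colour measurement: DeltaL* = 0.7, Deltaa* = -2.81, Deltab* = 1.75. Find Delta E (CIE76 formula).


Formula: Delta E = sqrt(dL*^2 + da*^2 + db*^2)
Step 1: dL*^2 = 0.7^2 = 0.49
Step 2: da*^2 = (-2.81)^2 = 7.8961
Step 3: db*^2 = 1.75^2 = 3.0625
Step 4: Sum = 0.49 + 7.8961 + 3.0625 = 11.4486
Step 5: Delta E = sqrt(11.4486) = 3.38

3.38 Delta E


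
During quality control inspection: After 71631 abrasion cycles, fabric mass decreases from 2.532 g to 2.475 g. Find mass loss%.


Formula: Mass loss% = ((m_before - m_after) / m_before) * 100
Step 1: Mass loss = 2.532 - 2.475 = 0.057 g
Step 2: Ratio = 0.057 / 2.532 = 0.0225118
Step 3: Mass loss% = 0.0225118 * 100 = 2.25118% ≈ 2.25%

2.25%


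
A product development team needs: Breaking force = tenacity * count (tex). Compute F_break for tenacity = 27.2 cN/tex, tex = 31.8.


Formula: Breaking force = Tenacity * Linear density
F = 27.2 cN/tex * 31.8 tex
F = 864.96 cN

864.96 cN


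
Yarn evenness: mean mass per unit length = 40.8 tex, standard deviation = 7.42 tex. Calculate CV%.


Formula: CV% = (standard deviation / mean) * 100
Step 1: Ratio = 7.42 / 40.8 = 0.181863
Step 2: CV% = 0.181863 * 100 = 18.1863% ≈ 18.2%

18.2%


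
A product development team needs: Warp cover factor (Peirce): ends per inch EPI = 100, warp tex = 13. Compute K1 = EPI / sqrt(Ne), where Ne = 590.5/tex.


Formula: K1 = EPI / sqrt(Ne), with Ne = 590.5 / tex_warp
Step 1: Ne = 590.5 / 13 = 45.423
Step 2: sqrt(Ne) = sqrt(45.423) = 6.7397
Step 3: K1 = 100 / 6.7397 = 14.8

14.8


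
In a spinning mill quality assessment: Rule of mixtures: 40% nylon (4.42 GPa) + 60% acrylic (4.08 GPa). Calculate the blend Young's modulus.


Formula: Blend property = (fraction_A * property_A) + (fraction_B * property_B)
Step 1: Contribution A = 40/100 * 4.42 GPa = 1.768 GPa
Step 2: Contribution B = 60/100 * 4.08 GPa = 2.448 GPa
Step 3: Blend Young's modulus = 1.768 + 2.448 = 4.216 GPa

4.216 GPa


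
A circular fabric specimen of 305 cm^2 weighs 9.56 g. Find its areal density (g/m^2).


Formula: GSM = mass_g / area_m2
Step 1: Convert area: 305 cm^2 = 305 / 10000 = 0.0305 m^2
Step 2: GSM = 9.56 g / 0.0305 m^2 = 313.4 g/m^2

313.4 g/m^2


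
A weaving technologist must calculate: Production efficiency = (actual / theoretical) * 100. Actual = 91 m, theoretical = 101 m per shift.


Formula: Efficiency% = (Actual output / Theoretical output) * 100
Efficiency% = (91 / 101) * 100
Efficiency% = 0.90099 * 100 = 90.099% ≈ 90.1%

90.1%


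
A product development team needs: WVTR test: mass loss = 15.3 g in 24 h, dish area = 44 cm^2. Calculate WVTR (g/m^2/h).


Formula: WVTR = mass_loss / (area * time)
Step 1: Convert area: 44 cm^2 = 0.0044 m^2
Step 2: WVTR = 15.3 g / (0.0044 m^2 * 24 h)
Step 3: WVTR = 15.3 / 0.1056 = 144.9 g/m^2/h

144.9 g/m^2/h


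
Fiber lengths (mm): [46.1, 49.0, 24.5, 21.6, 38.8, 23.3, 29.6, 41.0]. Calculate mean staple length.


Formula: Mean = sum of lengths / count
Sum = 46.1 + 49.0 + 24.5 + 21.6 + 38.8 + 23.3 + 29.6 + 41.0
Sum = 273.9 mm
Mean = 273.9 / 8 = 34.24 mm

34.24 mm


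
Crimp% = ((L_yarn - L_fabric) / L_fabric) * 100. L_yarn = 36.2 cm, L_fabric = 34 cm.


Formula: Crimp% = ((L_yarn - L_fabric) / L_fabric) * 100
Step 1: Extension = 36.2 - 34 = 2.2 cm
Step 2: Crimp% = (2.2 / 34) * 100
Step 3: Crimp% = 0.064706 * 100 = 6.4706% ≈ 6.5%

6.5%


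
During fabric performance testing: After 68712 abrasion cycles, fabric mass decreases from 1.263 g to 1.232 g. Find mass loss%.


Formula: Mass loss% = ((m_before - m_after) / m_before) * 100
Step 1: Mass loss = 1.263 - 1.232 = 0.031 g
Step 2: Ratio = 0.031 / 1.263 = 0.0245447
Step 3: Mass loss% = 0.0245447 * 100 = 2.45447% ≈ 2.45%

2.45%


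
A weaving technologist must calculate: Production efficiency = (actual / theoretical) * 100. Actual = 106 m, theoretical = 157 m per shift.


Formula: Efficiency% = (Actual output / Theoretical output) * 100
Efficiency% = (106 / 157) * 100
Efficiency% = 0.675159 * 100 = 67.5159% ≈ 67.5%

67.5%


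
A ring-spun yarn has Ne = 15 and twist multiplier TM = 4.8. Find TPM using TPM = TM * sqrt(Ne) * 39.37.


Formula: TPM = TM * sqrt(Ne) * 39.37
Step 1: sqrt(Ne) = sqrt(15) = 3.873
Step 2: TM * sqrt(Ne) = 4.8 * 3.873 = 18.5904
Step 3: TPM = 18.5904 * 39.37 = 732 twists/m

732 twists/m


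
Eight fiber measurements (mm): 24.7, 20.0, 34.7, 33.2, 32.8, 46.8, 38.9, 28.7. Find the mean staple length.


Formula: Mean = sum of lengths / count
Sum = 24.7 + 20.0 + 34.7 + 33.2 + 32.8 + 46.8 + 38.9 + 28.7
Sum = 259.8 mm
Mean = 259.8 / 8 = 32.48 mm

32.48 mm


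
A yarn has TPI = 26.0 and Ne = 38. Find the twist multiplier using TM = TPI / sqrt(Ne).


Formula: TM = TPI / sqrt(Ne)
Step 1: sqrt(Ne) = sqrt(38) = 6.1644
Step 2: TM = 26.0 / 6.1644 = 4.22

4.22 TM


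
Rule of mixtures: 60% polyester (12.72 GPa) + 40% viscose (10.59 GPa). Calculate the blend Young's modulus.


Formula: Blend property = (fraction_A * property_A) + (fraction_B * property_B)
Step 1: Contribution A = 60/100 * 12.72 GPa = 7.632 GPa
Step 2: Contribution B = 40/100 * 10.59 GPa = 4.236 GPa
Step 3: Blend Young's modulus = 7.632 + 4.236 = 11.868 GPa

11.868 GPa


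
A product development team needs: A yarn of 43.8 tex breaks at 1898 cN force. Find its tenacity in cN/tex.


Formula: Tenacity = Breaking force / Linear density
Tenacity = 1898 cN / 43.8 tex
Tenacity = 43.33 cN/tex

43.33 cN/tex


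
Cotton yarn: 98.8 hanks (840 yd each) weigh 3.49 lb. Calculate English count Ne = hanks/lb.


Formula: Ne = hanks / mass_lb
Substituting: Ne = 98.8 / 3.49
Ne = 28.3

28.3 Ne


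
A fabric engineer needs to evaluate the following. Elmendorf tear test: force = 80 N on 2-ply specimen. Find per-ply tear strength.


Formula: Per-ply strength = Total force / Number of plies
Per-ply = 80 N / 2
Per-ply = 40 N

40 N


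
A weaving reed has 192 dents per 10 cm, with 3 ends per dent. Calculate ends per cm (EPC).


Formula: EPC = (dents per 10 cm * ends per dent) / 10
Step 1: Total ends per 10 cm = 192 * 3 = 576
Step 2: EPC = 576 / 10 = 57.6 ends/cm

57.6 ends/cm


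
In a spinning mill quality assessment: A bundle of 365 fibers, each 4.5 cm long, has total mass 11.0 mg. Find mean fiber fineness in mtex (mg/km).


Formula: fineness (mtex) = mass (mg) / total length (km) = (mass_mg / total_length_m) * 1000
Step 1: Convert fiber length: 4.5 cm = 0.045 m
Step 2: Total fiber length = 365 * 0.045 = 16.425 m
Step 3: Linear density = 11.0 mg / 16.425 m = 0.6697 mg/m
Step 4: fineness = 0.6697 * 1000 = 669.7 mtex

669.7 mtex


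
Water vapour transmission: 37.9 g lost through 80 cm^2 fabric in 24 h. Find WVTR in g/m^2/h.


Formula: WVTR = mass_loss / (area * time)
Step 1: Convert area: 80 cm^2 = 0.008 m^2
Step 2: WVTR = 37.9 g / (0.008 m^2 * 24 h)
Step 3: WVTR = 37.9 / 0.192 = 197.4 g/m^2/h

197.4 g/m^2/h


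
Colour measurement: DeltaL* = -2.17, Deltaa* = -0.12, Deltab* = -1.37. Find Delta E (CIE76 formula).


Formula: Delta E = sqrt(dL*^2 + da*^2 + db*^2)
Step 1: dL*^2 = (-2.17)^2 = 4.7089
Step 2: da*^2 = (-0.12)^2 = 0.0144
Step 3: db*^2 = (-1.37)^2 = 1.8769
Step 4: Sum = 4.7089 + 0.0144 + 1.8769 = 6.6002
Step 5: Delta E = sqrt(6.6002) = 2.57

2.57 Delta E


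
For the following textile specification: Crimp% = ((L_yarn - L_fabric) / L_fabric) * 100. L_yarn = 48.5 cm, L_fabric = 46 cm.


Formula: Crimp% = ((L_yarn - L_fabric) / L_fabric) * 100
Step 1: Extension = 48.5 - 46 = 2.5 cm
Step 2: Crimp% = (2.5 / 46) * 100
Step 3: Crimp% = 0.054348 * 100 = 5.4348% ≈ 5.4%

5.4%


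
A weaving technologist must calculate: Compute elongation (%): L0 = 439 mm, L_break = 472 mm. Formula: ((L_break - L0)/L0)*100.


Formula: Elongation (%) = ((L_break - L0) / L0) * 100
Step 1: Extension = 472 - 439 = 33 mm
Step 2: Elongation = (33 / 439) * 100
Step 3: Elongation = 0.075171 * 100 = 7.5171% ≈ 7.5%

7.5%


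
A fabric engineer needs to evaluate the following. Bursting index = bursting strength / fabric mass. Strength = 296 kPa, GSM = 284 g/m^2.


Formula: Bursting Index = Bursting Strength / Fabric GSM
BI = 296 kPa / 284 g/m^2
BI = 1.042 kPa/(g/m^2)

1.042 kPa/(g/m^2)


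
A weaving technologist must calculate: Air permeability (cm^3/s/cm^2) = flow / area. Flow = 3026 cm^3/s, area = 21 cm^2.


Formula: Air Permeability = Airflow / Test Area
AP = 3026 cm^3/s / 21 cm^2
AP = 144.1 cm^3/s/cm^2

144.1 cm^3/s/cm^2


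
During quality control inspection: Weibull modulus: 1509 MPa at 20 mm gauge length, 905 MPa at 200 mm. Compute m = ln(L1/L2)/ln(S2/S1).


Formula: m = ln(L1/L2) / ln(S2/S1)
Step 1: ln(L1/L2) = ln(20/200) = -2.30259
Step 2: S2/S1 = 905/1509 = 0.59973
Step 3: ln(S2/S1) = ln(0.59973) = -0.51128
Step 4: m = -2.30259 / -0.51128 = 4.50

4.50 (Weibull m)


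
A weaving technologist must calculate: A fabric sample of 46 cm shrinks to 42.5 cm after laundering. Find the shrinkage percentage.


Formula: Shrinkage% = ((L_before - L_after) / L_before) * 100
Step 1: Shrinkage = 46 - 42.5 = 3.5 cm
Step 2: Shrinkage% = (3.5 / 46) * 100
Step 3: Shrinkage% = 0.076087 * 100 = 7.6087% ≈ 7.6%

7.6%


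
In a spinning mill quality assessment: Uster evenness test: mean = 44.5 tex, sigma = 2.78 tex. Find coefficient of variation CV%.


Formula: CV% = (standard deviation / mean) * 100
Step 1: Ratio = 2.78 / 44.5 = 0.062472
Step 2: CV% = 0.062472 * 100 = 6.2472% ≈ 6.2%

6.2%


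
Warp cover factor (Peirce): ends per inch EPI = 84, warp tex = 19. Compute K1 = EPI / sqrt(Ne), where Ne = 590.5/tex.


Formula: K1 = EPI / sqrt(Ne), with Ne = 590.5 / tex_warp
Step 1: Ne = 590.5 / 19 = 31.079
Step 2: sqrt(Ne) = sqrt(31.079) = 5.5749
Step 3: K1 = 84 / 5.5749 = 15.1

15.1


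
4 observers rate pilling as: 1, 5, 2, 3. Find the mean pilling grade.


Formula: Mean = sum / count
Sum = 1 + 5 + 2 + 3 = 11
Mean = 11 / 4 = 2.8

2.8


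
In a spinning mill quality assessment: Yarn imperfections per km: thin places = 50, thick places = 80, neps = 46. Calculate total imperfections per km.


Formula: Total = thin places + thick places + neps
Total = 50 + 80 + 46
Total = 176 imperfections/km

176 imperfections/km


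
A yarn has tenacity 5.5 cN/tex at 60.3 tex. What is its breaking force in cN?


Formula: Breaking force = Tenacity * Linear density
F = 5.5 cN/tex * 60.3 tex
F = 331.65 cN

331.65 cN


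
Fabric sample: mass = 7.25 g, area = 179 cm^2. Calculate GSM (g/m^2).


Formula: GSM = mass_g / area_m2
Step 1: Convert area: 179 cm^2 = 179 / 10000 = 0.0179 m^2
Step 2: GSM = 7.25 g / 0.0179 m^2 = 405.0 g/m^2

405.0 g/m^2


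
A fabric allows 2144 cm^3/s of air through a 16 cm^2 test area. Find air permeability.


Formula: Air Permeability = Airflow / Test Area
AP = 2144 cm^3/s / 16 cm^2
AP = 134.0 cm^3/s/cm^2

134.0 cm^3/s/cm^2


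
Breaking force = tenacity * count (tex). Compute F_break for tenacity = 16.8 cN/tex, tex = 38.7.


Formula: Breaking force = Tenacity * Linear density
F = 16.8 cN/tex * 38.7 tex
F = 650.16 cN

650.16 cN


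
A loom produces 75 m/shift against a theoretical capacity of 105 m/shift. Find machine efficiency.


Formula: Efficiency% = (Actual output / Theoretical output) * 100
Efficiency% = (75 / 105) * 100
Efficiency% = 0.714286 * 100 = 71.4286% ≈ 71.4%

71.4%


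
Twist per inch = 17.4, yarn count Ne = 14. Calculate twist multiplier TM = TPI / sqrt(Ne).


Formula: TM = TPI / sqrt(Ne)
Step 1: sqrt(Ne) = sqrt(14) = 3.7417
Step 2: TM = 17.4 / 3.7417 = 4.65

4.65 TM


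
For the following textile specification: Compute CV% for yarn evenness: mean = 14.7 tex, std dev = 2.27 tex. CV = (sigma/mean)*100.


Formula: CV% = (standard deviation / mean) * 100
Step 1: Ratio = 2.27 / 14.7 = 0.154422
Step 2: CV% = 0.154422 * 100 = 15.4422% ≈ 15.4%

15.4%


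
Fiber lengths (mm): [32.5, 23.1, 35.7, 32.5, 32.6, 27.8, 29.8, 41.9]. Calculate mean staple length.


Formula: Mean = sum of lengths / count
Sum = 32.5 + 23.1 + 35.7 + 32.5 + 32.6 + 27.8 + 29.8 + 41.9
Sum = 255.9 mm
Mean = 255.9 / 8 = 31.99 mm

31.99 mm


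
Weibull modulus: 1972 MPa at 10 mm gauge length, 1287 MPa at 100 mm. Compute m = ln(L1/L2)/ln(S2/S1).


Formula: m = ln(L1/L2) / ln(S2/S1)
Step 1: ln(L1/L2) = ln(10/100) = -2.30259
Step 2: S2/S1 = 1287/1972 = 0.65264
Step 3: ln(S2/S1) = ln(0.65264) = -0.42673
Step 4: m = -2.30259 / -0.42673 = 5.40

5.40 (Weibull m)


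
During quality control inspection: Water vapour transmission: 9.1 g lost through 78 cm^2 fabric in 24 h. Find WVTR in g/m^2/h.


Formula: WVTR = mass_loss / (area * time)
Step 1: Convert area: 78 cm^2 = 0.0078 m^2
Step 2: WVTR = 9.1 g / (0.0078 m^2 * 24 h)
Step 3: WVTR = 9.1 / 0.1872 = 48.6 g/m^2/h

48.6 g/m^2/h


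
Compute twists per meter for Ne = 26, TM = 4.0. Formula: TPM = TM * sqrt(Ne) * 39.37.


Formula: TPM = TM * sqrt(Ne) * 39.37
Step 1: sqrt(Ne) = sqrt(26) = 5.099
Step 2: TM * sqrt(Ne) = 4.0 * 5.099 = 20.396
Step 3: TPM = 20.396 * 39.37 = 803 twists/m

803 twists/m


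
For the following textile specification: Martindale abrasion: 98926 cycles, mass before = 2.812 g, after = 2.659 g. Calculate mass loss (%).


Formula: Mass loss% = ((m_before - m_after) / m_before) * 100
Step 1: Mass loss = 2.812 - 2.659 = 0.153 g
Step 2: Ratio = 0.153 / 2.812 = 0.0544097
Step 3: Mass loss% = 0.0544097 * 100 = 5.44097% ≈ 5.44%

5.44%


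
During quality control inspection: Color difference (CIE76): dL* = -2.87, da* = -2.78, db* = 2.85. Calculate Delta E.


Formula: Delta E = sqrt(dL*^2 + da*^2 + db*^2)
Step 1: dL*^2 = (-2.87)^2 = 8.2369
Step 2: da*^2 = (-2.78)^2 = 7.7284
Step 3: db*^2 = 2.85^2 = 8.1225
Step 4: Sum = 8.2369 + 7.7284 + 8.1225 = 24.0878
Step 5: Delta E = sqrt(24.0878) = 4.91

4.91 Delta E


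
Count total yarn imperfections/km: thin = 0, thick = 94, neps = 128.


Formula: Total = thin places + thick places + neps
Total = 0 + 94 + 128
Total = 222 imperfections/km

222 imperfections/km


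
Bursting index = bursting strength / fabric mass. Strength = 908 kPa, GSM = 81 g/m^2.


Formula: Bursting Index = Bursting Strength / Fabric GSM
BI = 908 kPa / 81 g/m^2
BI = 11.210 kPa/(g/m^2)

11.210 kPa/(g/m^2)


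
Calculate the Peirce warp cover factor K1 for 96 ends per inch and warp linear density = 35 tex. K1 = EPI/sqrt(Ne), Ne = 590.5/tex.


Formula: K1 = EPI / sqrt(Ne), with Ne = 590.5 / tex_warp
Step 1: Ne = 590.5 / 35 = 16.871
Step 2: sqrt(Ne) = sqrt(16.871) = 4.1074
Step 3: K1 = 96 / 4.1074 = 23.4

23.4


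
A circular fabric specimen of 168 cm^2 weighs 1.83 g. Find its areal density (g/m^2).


Formula: GSM = mass_g / area_m2
Step 1: Convert area: 168 cm^2 = 168 / 10000 = 0.0168 m^2
Step 2: GSM = 1.83 g / 0.0168 m^2 = 108.9 g/m^2

108.9 g/m^2


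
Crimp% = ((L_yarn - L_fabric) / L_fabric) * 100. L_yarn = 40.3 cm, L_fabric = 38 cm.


Formula: Crimp% = ((L_yarn - L_fabric) / L_fabric) * 100
Step 1: Extension = 40.3 - 38 = 2.3 cm
Step 2: Crimp% = (2.3 / 38) * 100
Step 3: Crimp% = 0.060526 * 100 = 6.0526% ≈ 6.1%

6.1%


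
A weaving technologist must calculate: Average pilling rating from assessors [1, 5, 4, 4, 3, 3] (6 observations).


Formula: Mean = sum / count
Sum = 1 + 5 + 4 + 4 + 3 + 3 = 20
Mean = 20 / 6 = 3.3

3.3


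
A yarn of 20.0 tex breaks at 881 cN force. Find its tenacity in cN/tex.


Formula: Tenacity = Breaking force / Linear density
Tenacity = 881 cN / 20.0 tex
Tenacity = 44.05 cN/tex

44.05 cN/tex


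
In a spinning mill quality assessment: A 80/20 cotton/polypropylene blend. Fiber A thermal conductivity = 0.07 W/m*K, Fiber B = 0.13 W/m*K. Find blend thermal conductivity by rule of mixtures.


Formula: Blend property = (fraction_A * property_A) + (fraction_B * property_B)
Step 1: Contribution A = 80/100 * 0.07 W/m*K = 0.056 W/m*K
Step 2: Contribution B = 20/100 * 0.13 W/m*K = 0.026 W/m*K
Step 3: Blend thermal conductivity = 0.056 + 0.026 = 0.082 W/m*K

0.082 W/m*K


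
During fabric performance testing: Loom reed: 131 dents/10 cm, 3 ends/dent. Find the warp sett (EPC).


Formula: EPC = (dents per 10 cm * ends per dent) / 10
Step 1: Total ends per 10 cm = 131 * 3 = 393
Step 2: EPC = 393 / 10 = 39.3 ends/cm

39.3 ends/cm


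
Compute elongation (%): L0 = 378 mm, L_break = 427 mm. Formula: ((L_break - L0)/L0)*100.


Formula: Elongation (%) = ((L_break - L0) / L0) * 100
Step 1: Extension = 427 - 378 = 49 mm
Step 2: Elongation = (49 / 378) * 100
Step 3: Elongation = 0.12963 * 100 = 12.963% ≈ 13.0%

13.0%


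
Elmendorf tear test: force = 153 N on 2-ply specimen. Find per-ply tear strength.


Formula: Per-ply strength = Total force / Number of plies
Per-ply = 153 N / 2
Per-ply = 76.5 N

76.5 N


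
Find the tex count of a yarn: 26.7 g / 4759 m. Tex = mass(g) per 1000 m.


Formula: Tex = (mass_g / length_m) * 1000
Substituting: Tex = (26.7 / 4759) * 1000
Intermediate: 26.7 / 4759 = 0.00561042 g/m
Tex = 0.00561042 * 1000 = 5.61 tex

5.61 tex


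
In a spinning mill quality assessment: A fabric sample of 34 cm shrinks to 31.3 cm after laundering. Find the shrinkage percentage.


Formula: Shrinkage% = ((L_before - L_after) / L_before) * 100
Step 1: Shrinkage = 34 - 31.3 = 2.7 cm
Step 2: Shrinkage% = (2.7 / 34) * 100
Step 3: Shrinkage% = 0.079412 * 100 = 7.9412% ≈ 7.9%

7.9%


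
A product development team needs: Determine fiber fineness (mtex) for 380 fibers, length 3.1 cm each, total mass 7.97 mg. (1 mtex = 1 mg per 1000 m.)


Formula: fineness (mtex) = mass (mg) / total length (km) = (mass_mg / total_length_m) * 1000
Step 1: Convert fiber length: 3.1 cm = 0.031 m
Step 2: Total fiber length = 380 * 0.031 = 11.78 m
Step 3: Linear density = 7.97 mg / 11.78 m = 0.6766 mg/m
Step 4: fineness = 0.6766 * 1000 = 676.6 mtex

676.6 mtex


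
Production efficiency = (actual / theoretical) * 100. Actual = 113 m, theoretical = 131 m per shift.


Formula: Efficiency% = (Actual output / Theoretical output) * 100
Efficiency% = (113 / 131) * 100
Efficiency% = 0.862595 * 100 = 86.2595% ≈ 86.3%

86.3%


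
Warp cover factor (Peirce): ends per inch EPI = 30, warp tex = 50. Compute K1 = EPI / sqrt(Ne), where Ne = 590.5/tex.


Formula: K1 = EPI / sqrt(Ne), with Ne = 590.5 / tex_warp
Step 1: Ne = 590.5 / 50 = 11.81
Step 2: sqrt(Ne) = sqrt(11.81) = 3.4366
Step 3: K1 = 30 / 3.4366 = 8.7

8.7


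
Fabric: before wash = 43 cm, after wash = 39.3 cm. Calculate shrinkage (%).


Formula: Shrinkage% = ((L_before - L_after) / L_before) * 100
Step 1: Shrinkage = 43 - 39.3 = 3.7 cm
Step 2: Shrinkage% = (3.7 / 43) * 100
Step 3: Shrinkage% = 0.086047 * 100 = 8.6047% ≈ 8.6%

8.6%


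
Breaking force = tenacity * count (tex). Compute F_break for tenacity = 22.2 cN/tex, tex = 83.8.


Formula: Breaking force = Tenacity * Linear density
F = 22.2 cN/tex * 83.8 tex
F = 1860.36 cN

1860.36 cN


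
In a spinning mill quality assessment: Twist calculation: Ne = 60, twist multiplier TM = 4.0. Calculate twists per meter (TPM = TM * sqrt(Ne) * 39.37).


Formula: TPM = TM * sqrt(Ne) * 39.37
Step 1: sqrt(Ne) = sqrt(60) = 7.746
Step 2: TM * sqrt(Ne) = 4.0 * 7.746 = 30.984
Step 3: TPM = 30.984 * 39.37 = 1220 twists/m

1220 twists/m


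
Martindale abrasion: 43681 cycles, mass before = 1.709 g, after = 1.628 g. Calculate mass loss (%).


Formula: Mass loss% = ((m_before - m_after) / m_before) * 100
Step 1: Mass loss = 1.709 - 1.628 = 0.081 g
Step 2: Ratio = 0.081 / 1.709 = 0.0473961
Step 3: Mass loss% = 0.0473961 * 100 = 4.73961% ≈ 4.74%

4.74%


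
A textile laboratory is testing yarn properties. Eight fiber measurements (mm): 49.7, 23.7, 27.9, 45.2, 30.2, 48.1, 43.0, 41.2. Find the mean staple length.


Formula: Mean = sum of lengths / count
Sum = 49.7 + 23.7 + 27.9 + 45.2 + 30.2 + 48.1 + 43.0 + 41.2
Sum = 309.0 mm
Mean = 309.0 / 8 = 38.63 mm

38.63 mm


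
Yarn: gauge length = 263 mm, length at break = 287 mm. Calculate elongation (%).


Formula: Elongation (%) = ((L_break - L0) / L0) * 100
Step 1: Extension = 287 - 263 = 24 mm
Step 2: Elongation = (24 / 263) * 100
Step 3: Elongation = 0.091255 * 100 = 9.1255% ≈ 9.1%

9.1%


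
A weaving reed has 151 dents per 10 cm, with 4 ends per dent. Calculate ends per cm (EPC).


Formula: EPC = (dents per 10 cm * ends per dent) / 10
Step 1: Total ends per 10 cm = 151 * 4 = 604
Step 2: EPC = 604 / 10 = 60.4 ends/cm

60.4 ends/cm


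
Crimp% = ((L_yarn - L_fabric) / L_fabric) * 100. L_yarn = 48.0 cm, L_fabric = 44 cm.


Formula: Crimp% = ((L_yarn - L_fabric) / L_fabric) * 100
Step 1: Extension = 48.0 - 44 = 4.0 cm
Step 2: Crimp% = (4.0 / 44) * 100
Step 3: Crimp% = 0.090909 * 100 = 9.0909% ≈ 9.1%

9.1%


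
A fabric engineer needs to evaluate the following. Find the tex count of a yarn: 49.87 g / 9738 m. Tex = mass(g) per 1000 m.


Formula: Tex = (mass_g / length_m) * 1000
Substituting: Tex = (49.87 / 9738) * 1000
Intermediate: 49.87 / 9738 = 0.00512117 g/m
Tex = 0.00512117 * 1000 = 5.12 tex

5.12 tex


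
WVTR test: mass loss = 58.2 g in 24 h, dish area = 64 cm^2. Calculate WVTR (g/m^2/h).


Formula: WVTR = mass_loss / (area * time)
Step 1: Convert area: 64 cm^2 = 0.0064 m^2
Step 2: WVTR = 58.2 g / (0.0064 m^2 * 24 h)
Step 3: WVTR = 58.2 / 0.1536 = 378.9 g/m^2/h

378.9 g/m^2/h


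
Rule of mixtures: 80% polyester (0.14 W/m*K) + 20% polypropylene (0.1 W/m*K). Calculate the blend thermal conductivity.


Formula: Blend property = (fraction_A * property_A) + (fraction_B * property_B)
Step 1: Contribution A = 80/100 * 0.14 W/m*K = 0.112 W/m*K
Step 2: Contribution B = 20/100 * 0.1 W/m*K = 0.02 W/m*K
Step 3: Blend thermal conductivity = 0.112 + 0.02 = 0.132 W/m*K

0.132 W/m*K


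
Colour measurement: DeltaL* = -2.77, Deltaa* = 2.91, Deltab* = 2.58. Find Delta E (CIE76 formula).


Formula: Delta E = sqrt(dL*^2 + da*^2 + db*^2)
Step 1: dL*^2 = (-2.77)^2 = 7.6729
Step 2: da*^2 = 2.91^2 = 8.4681
Step 3: db*^2 = 2.58^2 = 6.6564
Step 4: Sum = 7.6729 + 8.4681 + 6.6564 = 22.7974
Step 5: Delta E = sqrt(22.7974) = 4.77

4.77 Delta E


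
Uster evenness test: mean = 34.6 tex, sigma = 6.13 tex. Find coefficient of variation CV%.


Formula: CV% = (standard deviation / mean) * 100
Step 1: Ratio = 6.13 / 34.6 = 0.177168
Step 2: CV% = 0.177168 * 100 = 17.7168% ≈ 17.7%

17.7%


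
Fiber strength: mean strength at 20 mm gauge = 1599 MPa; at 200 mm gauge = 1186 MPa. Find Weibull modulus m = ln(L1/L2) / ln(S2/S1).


Formula: m = ln(L1/L2) / ln(S2/S1)
Step 1: ln(L1/L2) = ln(20/200) = -2.30259
Step 2: S2/S1 = 1186/1599 = 0.74171
Step 3: ln(S2/S1) = ln(0.74171) = -0.29880
Step 4: m = -2.30259 / -0.29880 = 7.71

7.71 (Weibull m)


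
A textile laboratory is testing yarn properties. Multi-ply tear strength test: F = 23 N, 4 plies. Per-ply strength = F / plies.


Formula: Per-ply strength = Total force / Number of plies
Per-ply = 23 N / 4
Per-ply = 5.75 N

5.75 N


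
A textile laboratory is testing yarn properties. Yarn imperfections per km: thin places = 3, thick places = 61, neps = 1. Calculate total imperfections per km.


Formula: Total = thin places + thick places + neps
Total = 3 + 61 + 1
Total = 65 imperfections/km

65 imperfections/km


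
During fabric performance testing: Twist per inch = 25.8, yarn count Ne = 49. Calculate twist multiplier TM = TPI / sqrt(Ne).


Formula: TM = TPI / sqrt(Ne)
Step 1: sqrt(Ne) = sqrt(49) = 7
Step 2: TM = 25.8 / 7 = 3.69

3.69 TM


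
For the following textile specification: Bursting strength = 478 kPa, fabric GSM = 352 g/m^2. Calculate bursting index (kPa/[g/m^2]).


Formula: Bursting Index = Bursting Strength / Fabric GSM
BI = 478 kPa / 352 g/m^2
BI = 1.358 kPa/(g/m^2)

1.358 kPa/(g/m^2)


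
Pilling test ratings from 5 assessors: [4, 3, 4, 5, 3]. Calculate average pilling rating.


Formula: Mean = sum / count
Sum = 4 + 3 + 4 + 5 + 3 = 19
Mean = 19 / 5 = 3.8

3.8


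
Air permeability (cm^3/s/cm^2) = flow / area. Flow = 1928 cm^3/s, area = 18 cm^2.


Formula: Air Permeability = Airflow / Test Area
AP = 1928 cm^3/s / 18 cm^2
AP = 107.1 cm^3/s/cm^2

107.1 cm^3/s/cm^2


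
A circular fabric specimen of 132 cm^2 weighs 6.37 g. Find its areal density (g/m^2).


Formula: GSM = mass_g / area_m2
Step 1: Convert area: 132 cm^2 = 132 / 10000 = 0.0132 m^2
Step 2: GSM = 6.37 g / 0.0132 m^2 = 482.6 g/m^2

482.6 g/m^2


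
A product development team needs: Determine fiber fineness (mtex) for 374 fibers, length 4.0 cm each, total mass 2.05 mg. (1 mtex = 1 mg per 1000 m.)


Formula: fineness (mtex) = mass (mg) / total length (km) = (mass_mg / total_length_m) * 1000
Step 1: Convert fiber length: 4.0 cm = 0.04 m
Step 2: Total fiber length = 374 * 0.04 = 14.96 m
Step 3: Linear density = 2.05 mg / 14.96 m = 0.1370 mg/m
Step 4: fineness = 0.1370 * 1000 = 137.0 mtex

137.0 mtex


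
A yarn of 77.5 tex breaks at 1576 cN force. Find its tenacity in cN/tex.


Formula: Tenacity = Breaking force / Linear density
Tenacity = 1576 cN / 77.5 tex
Tenacity = 20.34 cN/tex

20.34 cN/tex


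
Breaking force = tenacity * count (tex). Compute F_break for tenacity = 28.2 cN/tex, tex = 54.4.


Formula: Breaking force = Tenacity * Linear density
F = 28.2 cN/tex * 54.4 tex
F = 1534.08 cN

1534.08 cN


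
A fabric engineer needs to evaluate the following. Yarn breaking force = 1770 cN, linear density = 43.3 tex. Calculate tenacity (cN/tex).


Formula: Tenacity = Breaking force / Linear density
Tenacity = 1770 cN / 43.3 tex
Tenacity = 40.88 cN/tex

40.88 cN/tex


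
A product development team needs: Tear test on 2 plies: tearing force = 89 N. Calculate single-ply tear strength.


Formula: Per-ply strength = Total force / Number of plies
Per-ply = 89 N / 2
Per-ply = 44.5 N

44.5 N


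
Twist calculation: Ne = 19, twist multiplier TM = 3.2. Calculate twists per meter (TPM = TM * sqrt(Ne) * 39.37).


Formula: TPM = TM * sqrt(Ne) * 39.37
Step 1: sqrt(Ne) = sqrt(19) = 4.3589
Step 2: TM * sqrt(Ne) = 3.2 * 4.3589 = 13.9485
Step 3: TPM = 13.9485 * 39.37 = 549 twists/m

549 twists/m


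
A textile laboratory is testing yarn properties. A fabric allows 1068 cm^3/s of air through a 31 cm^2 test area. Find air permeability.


Formula: Air Permeability = Airflow / Test Area
AP = 1068 cm^3/s / 31 cm^2
AP = 34.5 cm^3/s/cm^2

34.5 cm^3/s/cm^2


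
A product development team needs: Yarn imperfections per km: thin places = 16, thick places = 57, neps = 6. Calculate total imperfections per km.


Formula: Total = thin places + thick places + neps
Total = 16 + 57 + 6
Total = 79 imperfections/km

79 imperfections/km


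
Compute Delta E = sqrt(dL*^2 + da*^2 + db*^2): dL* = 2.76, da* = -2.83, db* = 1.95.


Formula: Delta E = sqrt(dL*^2 + da*^2 + db*^2)
Step 1: dL*^2 = 2.76^2 = 7.6176
Step 2: da*^2 = (-2.83)^2 = 8.0089
Step 3: db*^2 = 1.95^2 = 3.8025
Step 4: Sum = 7.6176 + 8.0089 + 3.8025 = 19.429
Step 5: Delta E = sqrt(19.429) = 4.41

4.41 Delta E


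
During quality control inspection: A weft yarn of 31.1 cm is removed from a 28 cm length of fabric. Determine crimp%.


Formula: Crimp% = ((L_yarn - L_fabric) / L_fabric) * 100
Step 1: Extension = 31.1 - 28 = 3.1 cm
Step 2: Crimp% = (3.1 / 28) * 100
Step 3: Crimp% = 0.110714 * 100 = 11.0714% ≈ 11.1%

11.1%


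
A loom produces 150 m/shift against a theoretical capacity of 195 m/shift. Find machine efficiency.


Formula: Efficiency% = (Actual output / Theoretical output) * 100
Efficiency% = (150 / 195) * 100
Efficiency% = 0.769231 * 100 = 76.9231% ≈ 76.9%

76.9%


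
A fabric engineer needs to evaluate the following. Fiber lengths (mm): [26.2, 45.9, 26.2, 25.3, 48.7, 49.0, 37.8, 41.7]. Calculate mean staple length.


Formula: Mean = sum of lengths / count
Sum = 26.2 + 45.9 + 26.2 + 25.3 + 48.7 + 49.0 + 37.8 + 41.7
Sum = 300.8 mm
Mean = 300.8 / 8 = 37.60 mm

37.60 mm


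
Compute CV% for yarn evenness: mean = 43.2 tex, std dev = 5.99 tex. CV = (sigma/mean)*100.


Formula: CV% = (standard deviation / mean) * 100
Step 1: Ratio = 5.99 / 43.2 = 0.138657
Step 2: CV% = 0.138657 * 100 = 13.8657% ≈ 13.9%

13.9%


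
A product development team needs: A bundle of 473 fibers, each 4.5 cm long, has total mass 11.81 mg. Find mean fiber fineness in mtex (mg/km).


Formula: fineness (mtex) = mass (mg) / total length (km) = (mass_mg / total_length_m) * 1000
Step 1: Convert fiber length: 4.5 cm = 0.045 m
Step 2: Total fiber length = 473 * 0.045 = 21.285 m
Step 3: Linear density = 11.81 mg / 21.285 m = 0.5549 mg/m
Step 4: fineness = 0.5549 * 1000 = 554.9 mtex

554.9 mtex
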